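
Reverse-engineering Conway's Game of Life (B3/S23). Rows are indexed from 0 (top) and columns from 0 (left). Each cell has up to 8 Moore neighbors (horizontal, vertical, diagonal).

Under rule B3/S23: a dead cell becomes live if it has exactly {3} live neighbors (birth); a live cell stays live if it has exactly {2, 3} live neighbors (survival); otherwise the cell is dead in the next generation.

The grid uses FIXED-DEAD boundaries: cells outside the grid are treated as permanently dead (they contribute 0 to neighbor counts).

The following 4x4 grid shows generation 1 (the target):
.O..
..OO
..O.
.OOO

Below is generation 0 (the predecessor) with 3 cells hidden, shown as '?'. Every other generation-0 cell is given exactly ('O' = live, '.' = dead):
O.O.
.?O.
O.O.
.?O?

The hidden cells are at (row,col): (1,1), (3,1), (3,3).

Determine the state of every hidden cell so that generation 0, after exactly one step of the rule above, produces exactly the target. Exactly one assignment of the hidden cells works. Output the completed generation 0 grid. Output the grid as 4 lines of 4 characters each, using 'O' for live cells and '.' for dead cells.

Hidden generation-0 cells (in order): (1,1), (3,1), (3,3).
A hidden cell only influences target cells in its own 3x3 neighborhood. Try each of the 2^3 = 8 assignments, step the completed generation 0 forward once under B3/S23, and compare with the target:
  (1,1)=. (3,1)=. (3,3)=. -> step gives (2,3)='O' but target has '.' -> reject
  (1,1)=. (3,1)=. (3,3)=O -> step reproduces the target at every cell -> ACCEPT
  (1,1)=. (3,1)=O (3,3)=. -> step gives (2,3)='O' but target has '.' -> reject
  (1,1)=. (3,1)=O (3,3)=O -> step gives (2,2)='.' but target has 'O' -> reject
  (1,1)=O (3,1)=. (3,3)=. -> step gives (0,1)='.' but target has 'O' -> reject
  (1,1)=O (3,1)=. (3,3)=O -> step gives (0,1)='.' but target has 'O' -> reject
  (1,1)=O (3,1)=O (3,3)=. -> step gives (0,1)='.' but target has 'O' -> reject
  (1,1)=O (3,1)=O (3,3)=O -> step gives (0,1)='.' but target has 'O' -> reject
Unique solution: (1,1)=dead, (3,1)=dead, (3,3)=live.
Check: live-neighbor counts of every cell in the completed generation 0:
0312
2523
0434
1322
Applying B3/S23 to generation 0 with these counts gives:
.O..
..OO
..O.
.OOO
which matches the target exactly.

Answer: O.O.
..O.
O.O.
..OO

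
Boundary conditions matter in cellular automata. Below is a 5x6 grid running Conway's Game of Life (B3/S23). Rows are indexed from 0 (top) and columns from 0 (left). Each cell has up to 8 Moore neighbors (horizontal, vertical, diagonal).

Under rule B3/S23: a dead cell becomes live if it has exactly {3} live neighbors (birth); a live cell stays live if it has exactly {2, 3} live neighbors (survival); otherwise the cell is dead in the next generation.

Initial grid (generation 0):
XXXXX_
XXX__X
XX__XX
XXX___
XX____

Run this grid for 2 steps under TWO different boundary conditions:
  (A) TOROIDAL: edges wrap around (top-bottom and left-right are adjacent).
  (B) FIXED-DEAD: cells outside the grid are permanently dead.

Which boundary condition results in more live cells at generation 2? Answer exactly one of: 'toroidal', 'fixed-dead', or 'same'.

Under TOROIDAL boundary, generation 2:
______
______
___X__
___X__
___X__
Population = 3

Under FIXED-DEAD boundary, generation 2:
____X_
_____X
___XXX
_XX_X_
_X____
Population = 9

Comparison: toroidal=3, fixed-dead=9 -> fixed-dead

Answer: fixed-dead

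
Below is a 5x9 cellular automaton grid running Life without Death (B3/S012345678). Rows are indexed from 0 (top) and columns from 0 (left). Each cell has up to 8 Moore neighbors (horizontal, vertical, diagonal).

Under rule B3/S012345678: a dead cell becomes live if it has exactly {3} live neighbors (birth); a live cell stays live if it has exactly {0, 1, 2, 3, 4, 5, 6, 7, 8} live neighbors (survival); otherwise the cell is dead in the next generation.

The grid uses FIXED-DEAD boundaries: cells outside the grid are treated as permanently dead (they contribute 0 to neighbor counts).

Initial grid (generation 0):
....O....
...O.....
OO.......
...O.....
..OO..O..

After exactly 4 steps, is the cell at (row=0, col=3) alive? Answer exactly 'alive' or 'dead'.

Answer: alive

Derivation:
Simulating step by step:
Generation 0 (given above): 8 live cells
Generation 1: 10 live cells
....O....
...O.....
OOO......
.O.O.....
..OO..O..
Generation 2: 14 live cells
....O....
.OOO.....
OOOO.....
OO.O.....
..OO..O..
Generation 3: 21 live cells
..OOO....
OOOOO....
OOOOO....
OO.OO....
.OOO..O..
Generation 4: 26 live cells
..OOO....
OOOOOO...
OOOOOO...
OO.OOO...
OOOOO.O..

Cell (0,3) at generation 4: 1 -> alive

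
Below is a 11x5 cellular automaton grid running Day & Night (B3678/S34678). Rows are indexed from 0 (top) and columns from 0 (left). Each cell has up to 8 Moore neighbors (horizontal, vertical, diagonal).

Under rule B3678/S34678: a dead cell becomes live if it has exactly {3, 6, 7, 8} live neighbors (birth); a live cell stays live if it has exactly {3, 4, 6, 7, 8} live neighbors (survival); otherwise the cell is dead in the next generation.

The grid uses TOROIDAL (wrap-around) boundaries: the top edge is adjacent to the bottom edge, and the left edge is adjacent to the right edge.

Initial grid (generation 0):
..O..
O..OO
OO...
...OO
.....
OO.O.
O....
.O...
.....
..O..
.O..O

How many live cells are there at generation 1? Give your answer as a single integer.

Answer: 17

Derivation:
Simulating step by step:
Generation 0 (given above): 16 live cells
Generation 1: 17 live cells
.O...
O.O.O
O.O.O
O....
O.OO.
....O
O.O.O
.....
.....
.....
..OO.
Population at generation 1: 17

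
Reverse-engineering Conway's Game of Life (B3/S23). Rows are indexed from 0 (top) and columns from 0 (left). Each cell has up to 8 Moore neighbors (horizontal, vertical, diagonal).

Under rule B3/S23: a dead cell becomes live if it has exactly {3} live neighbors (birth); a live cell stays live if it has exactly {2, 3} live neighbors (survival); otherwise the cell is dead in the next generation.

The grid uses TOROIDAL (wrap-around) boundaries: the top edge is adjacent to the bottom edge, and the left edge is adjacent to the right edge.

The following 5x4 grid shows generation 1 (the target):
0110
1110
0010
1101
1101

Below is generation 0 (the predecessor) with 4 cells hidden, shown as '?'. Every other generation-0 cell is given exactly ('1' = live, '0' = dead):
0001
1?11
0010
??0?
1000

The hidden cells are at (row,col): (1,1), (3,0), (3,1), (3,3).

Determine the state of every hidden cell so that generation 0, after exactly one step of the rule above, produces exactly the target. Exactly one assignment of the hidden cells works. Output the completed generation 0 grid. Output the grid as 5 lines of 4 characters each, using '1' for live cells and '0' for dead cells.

Hidden generation-0 cells (in order): (1,1), (3,0), (3,1), (3,3).
A hidden cell only influences target cells in its own 3x3 neighborhood. Try each of the 2^4 = 16 assignments, step the completed generation 0 forward once under B3/S23, and compare with the target:
  (1,1)=0 (3,0)=0 (3,1)=0 (3,3)=0 -> step gives (2,1)='1' but target has '0' -> reject
  (1,1)=0 (3,0)=0 (3,1)=0 (3,3)=1 -> step gives (2,0)='1' but target has '0' -> reject
  (1,1)=0 (3,0)=0 (3,1)=1 (3,3)=0 -> step gives (2,0)='1' but target has '0' -> reject
  (1,1)=0 (3,0)=0 (3,1)=1 (3,3)=1 -> step gives (2,2)='0' but target has '1' -> reject
  (1,1)=0 (3,0)=1 (3,1)=0 (3,3)=0 -> step gives (2,0)='1' but target has '0' -> reject
  (1,1)=0 (3,0)=1 (3,1)=0 (3,3)=1 -> step gives (4,1)='0' but target has '1' -> reject
  (1,1)=0 (3,0)=1 (3,1)=1 (3,3)=0 -> step reproduces the target at every cell -> ACCEPT
  (1,1)=0 (3,0)=1 (3,1)=1 (3,3)=1 -> step gives (2,2)='0' but target has '1' -> reject
  (1,1)=1 (3,0)=0 (3,1)=0 (3,3)=0 -> step gives (0,1)='0' but target has '1' -> reject
  (1,1)=1 (3,0)=0 (3,1)=0 (3,3)=1 -> step gives (0,1)='0' but target has '1' -> reject
  (1,1)=1 (3,0)=0 (3,1)=1 (3,3)=0 -> step gives (0,1)='0' but target has '1' -> reject
  (1,1)=1 (3,0)=0 (3,1)=1 (3,3)=1 -> step gives (0,1)='0' but target has '1' -> reject
  (1,1)=1 (3,0)=1 (3,1)=0 (3,3)=0 -> step gives (0,1)='0' but target has '1' -> reject
  (1,1)=1 (3,0)=1 (3,1)=0 (3,3)=1 -> step gives (0,1)='0' but target has '1' -> reject
  (1,1)=1 (3,0)=1 (3,1)=1 (3,3)=0 -> step gives (0,1)='0' but target has '1' -> reject
  (1,1)=1 (3,0)=1 (3,1)=1 (3,3)=1 -> step gives (0,1)='0' but target has '1' -> reject
Unique solution: (1,1)=dead, (3,0)=live, (3,1)=live, (3,3)=dead.
Check: live-neighbor counts of every cell in the completed generation 0:
4334
2334
4535
2323
3323
Applying B3/S23 to generation 0 with these counts gives:
0110
1110
0010
1101
1101
which matches the target exactly.

Answer: 0001
1011
0010
1100
1000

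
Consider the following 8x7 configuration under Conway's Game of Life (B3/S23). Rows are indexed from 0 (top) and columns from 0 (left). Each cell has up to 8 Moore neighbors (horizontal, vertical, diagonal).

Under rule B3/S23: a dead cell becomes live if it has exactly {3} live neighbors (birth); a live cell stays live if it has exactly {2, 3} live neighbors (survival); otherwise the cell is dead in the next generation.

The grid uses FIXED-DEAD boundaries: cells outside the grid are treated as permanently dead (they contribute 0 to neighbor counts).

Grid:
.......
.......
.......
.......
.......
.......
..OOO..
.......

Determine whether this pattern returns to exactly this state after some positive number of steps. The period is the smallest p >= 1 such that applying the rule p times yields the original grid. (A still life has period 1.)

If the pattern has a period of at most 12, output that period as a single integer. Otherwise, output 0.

Answer: 2

Derivation:
Simulating and comparing each generation to the original:
Gen 0 (original, given above): 3 live cells
Gen 1: 3 live cells, differs from original
Gen 2: 3 live cells, MATCHES original -> period = 2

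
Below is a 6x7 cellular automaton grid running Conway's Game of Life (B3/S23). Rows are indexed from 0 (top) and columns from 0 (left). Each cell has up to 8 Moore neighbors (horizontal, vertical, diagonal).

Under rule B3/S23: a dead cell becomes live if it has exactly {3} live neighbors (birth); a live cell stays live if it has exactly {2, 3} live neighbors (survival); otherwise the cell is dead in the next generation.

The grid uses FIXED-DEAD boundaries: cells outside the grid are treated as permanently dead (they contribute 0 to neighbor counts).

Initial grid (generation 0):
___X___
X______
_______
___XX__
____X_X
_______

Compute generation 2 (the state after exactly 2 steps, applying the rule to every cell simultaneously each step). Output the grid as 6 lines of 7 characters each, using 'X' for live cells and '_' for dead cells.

Simulating step by step:
Generation 0 (given above): 6 live cells
Generation 1: 6 live cells
_______
_______
_______
___XXX_
___XXX_
_______
Generation 2: 6 live cells
(generation 2 grid is the final answer)

Answer: _______
_______
____X__
___X_X_
___X_X_
____X__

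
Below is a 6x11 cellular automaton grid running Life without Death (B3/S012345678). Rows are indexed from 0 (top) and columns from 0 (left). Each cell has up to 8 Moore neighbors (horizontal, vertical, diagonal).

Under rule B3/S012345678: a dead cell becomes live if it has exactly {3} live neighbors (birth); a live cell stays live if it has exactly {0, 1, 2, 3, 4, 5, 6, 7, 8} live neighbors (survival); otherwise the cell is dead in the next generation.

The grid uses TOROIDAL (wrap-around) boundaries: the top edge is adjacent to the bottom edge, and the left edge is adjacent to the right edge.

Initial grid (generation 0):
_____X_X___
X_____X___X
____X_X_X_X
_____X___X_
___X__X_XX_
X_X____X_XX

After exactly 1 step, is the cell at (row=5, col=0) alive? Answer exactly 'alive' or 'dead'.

Simulating step by step:
Generation 0 (given above): 20 live cells
Generation 1: 30 live cells
_X___X_XXX_
X_____X__XX
X___X_XXX_X
____XXX__XX
___X__XXXX_
X_X____X_XX

Cell (5,0) at generation 1: 1 -> alive

Answer: alive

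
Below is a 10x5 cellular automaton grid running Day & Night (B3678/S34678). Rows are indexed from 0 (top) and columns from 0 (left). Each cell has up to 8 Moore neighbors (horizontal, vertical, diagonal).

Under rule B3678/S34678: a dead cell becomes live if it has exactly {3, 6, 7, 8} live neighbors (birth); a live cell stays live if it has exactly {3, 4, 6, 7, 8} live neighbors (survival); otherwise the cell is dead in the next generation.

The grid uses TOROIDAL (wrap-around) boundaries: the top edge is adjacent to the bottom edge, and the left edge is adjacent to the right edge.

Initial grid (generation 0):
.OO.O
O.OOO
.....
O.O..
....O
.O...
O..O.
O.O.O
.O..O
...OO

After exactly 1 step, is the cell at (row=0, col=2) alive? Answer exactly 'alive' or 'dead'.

Answer: alive

Derivation:
Simulating step by step:
Generation 0 (given above): 20 live cells
Generation 1: 22 live cells
.OOO.
O.OOO
O.O..
.....
OO...
O...O
O.O..
O...O
..O.O
.O.OO

Cell (0,2) at generation 1: 1 -> alive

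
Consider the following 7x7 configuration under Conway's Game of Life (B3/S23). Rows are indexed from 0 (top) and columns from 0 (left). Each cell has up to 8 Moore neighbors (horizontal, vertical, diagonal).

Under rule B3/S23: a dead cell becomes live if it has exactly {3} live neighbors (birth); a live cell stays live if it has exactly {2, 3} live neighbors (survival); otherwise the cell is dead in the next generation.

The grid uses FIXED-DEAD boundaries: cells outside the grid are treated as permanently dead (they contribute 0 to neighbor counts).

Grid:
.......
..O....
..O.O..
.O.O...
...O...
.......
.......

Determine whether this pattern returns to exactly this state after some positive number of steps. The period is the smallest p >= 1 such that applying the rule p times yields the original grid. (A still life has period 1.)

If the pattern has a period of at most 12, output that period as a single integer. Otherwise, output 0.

Simulating and comparing each generation to the original:
Gen 0 (original, given above): 6 live cells
Gen 1: 6 live cells, differs from original
Gen 2: 6 live cells, MATCHES original -> period = 2

Answer: 2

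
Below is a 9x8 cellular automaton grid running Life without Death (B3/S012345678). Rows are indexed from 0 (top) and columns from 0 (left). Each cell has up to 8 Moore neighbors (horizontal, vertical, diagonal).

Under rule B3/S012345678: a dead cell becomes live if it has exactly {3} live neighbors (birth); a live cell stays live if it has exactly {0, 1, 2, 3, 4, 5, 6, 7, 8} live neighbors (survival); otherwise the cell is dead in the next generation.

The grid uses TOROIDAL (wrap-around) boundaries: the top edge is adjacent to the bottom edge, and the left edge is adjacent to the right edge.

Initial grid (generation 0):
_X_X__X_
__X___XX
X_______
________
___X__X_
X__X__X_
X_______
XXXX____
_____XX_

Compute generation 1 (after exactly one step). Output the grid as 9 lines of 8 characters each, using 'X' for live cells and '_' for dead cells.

Answer: _XXX__X_
XXX___XX
X______X
________
___X__XX
X__X__X_
X__X____
XXXX___X
X__XXXXX

Derivation:
Simulating step by step:
Generation 0 (given above): 19 live cells
Generation 1: 30 live cells
(generation 1 grid is the final answer)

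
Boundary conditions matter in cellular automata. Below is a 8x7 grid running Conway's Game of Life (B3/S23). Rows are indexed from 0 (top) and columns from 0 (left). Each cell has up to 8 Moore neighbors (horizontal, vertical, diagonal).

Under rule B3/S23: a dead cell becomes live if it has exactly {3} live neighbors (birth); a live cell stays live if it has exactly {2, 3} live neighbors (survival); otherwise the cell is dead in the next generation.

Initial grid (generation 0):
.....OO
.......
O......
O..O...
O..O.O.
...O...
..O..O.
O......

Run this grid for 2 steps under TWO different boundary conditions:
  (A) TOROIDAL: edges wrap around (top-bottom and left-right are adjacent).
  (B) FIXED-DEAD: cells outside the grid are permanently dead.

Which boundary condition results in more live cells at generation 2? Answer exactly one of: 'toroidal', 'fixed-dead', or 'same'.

Under TOROIDAL boundary, generation 2:
.....OO
.......
O......
OOOO...
....OOO
..OO...
.......
.......
Population = 12

Under FIXED-DEAD boundary, generation 2:
.......
.......
.......
.OOO...
....O..
..OO...
.......
.......
Population = 6

Comparison: toroidal=12, fixed-dead=6 -> toroidal

Answer: toroidal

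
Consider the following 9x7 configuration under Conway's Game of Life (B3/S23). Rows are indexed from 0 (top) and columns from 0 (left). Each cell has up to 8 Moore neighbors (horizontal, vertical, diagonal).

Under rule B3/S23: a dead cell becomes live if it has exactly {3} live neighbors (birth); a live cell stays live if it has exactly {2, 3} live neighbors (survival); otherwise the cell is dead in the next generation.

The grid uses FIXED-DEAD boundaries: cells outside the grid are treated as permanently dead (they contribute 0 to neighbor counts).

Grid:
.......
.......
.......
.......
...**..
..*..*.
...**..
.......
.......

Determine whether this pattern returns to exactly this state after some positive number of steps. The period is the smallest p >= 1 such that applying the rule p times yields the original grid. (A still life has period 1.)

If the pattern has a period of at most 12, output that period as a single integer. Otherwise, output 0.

Answer: 1

Derivation:
Simulating and comparing each generation to the original:
Gen 0 (original, given above): 6 live cells
Gen 1: 6 live cells, MATCHES original -> period = 1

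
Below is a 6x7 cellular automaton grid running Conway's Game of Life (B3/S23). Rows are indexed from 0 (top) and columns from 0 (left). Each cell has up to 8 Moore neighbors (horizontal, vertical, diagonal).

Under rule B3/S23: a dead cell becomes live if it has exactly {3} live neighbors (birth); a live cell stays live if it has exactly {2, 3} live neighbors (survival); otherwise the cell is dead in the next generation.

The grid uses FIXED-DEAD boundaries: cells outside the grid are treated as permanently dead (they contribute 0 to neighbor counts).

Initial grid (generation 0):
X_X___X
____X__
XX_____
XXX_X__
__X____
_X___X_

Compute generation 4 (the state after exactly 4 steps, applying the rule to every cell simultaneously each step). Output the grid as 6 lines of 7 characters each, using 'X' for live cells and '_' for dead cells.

Answer: _______
_XXX___
__XX___
__X_X__
_______
_______

Derivation:
Simulating step by step:
Generation 0 (given above): 13 live cells
Generation 1: 10 live cells
_______
X______
X_XX___
X_XX___
X_XX___
_______
Generation 2: 8 live cells
_______
_X_____
X_XX___
X___X__
__XX___
_______
Generation 3: 7 live cells
_______
_XX____
X_XX___
____X__
___X___
_______
Generation 4: 7 live cells
(generation 4 grid is the final answer)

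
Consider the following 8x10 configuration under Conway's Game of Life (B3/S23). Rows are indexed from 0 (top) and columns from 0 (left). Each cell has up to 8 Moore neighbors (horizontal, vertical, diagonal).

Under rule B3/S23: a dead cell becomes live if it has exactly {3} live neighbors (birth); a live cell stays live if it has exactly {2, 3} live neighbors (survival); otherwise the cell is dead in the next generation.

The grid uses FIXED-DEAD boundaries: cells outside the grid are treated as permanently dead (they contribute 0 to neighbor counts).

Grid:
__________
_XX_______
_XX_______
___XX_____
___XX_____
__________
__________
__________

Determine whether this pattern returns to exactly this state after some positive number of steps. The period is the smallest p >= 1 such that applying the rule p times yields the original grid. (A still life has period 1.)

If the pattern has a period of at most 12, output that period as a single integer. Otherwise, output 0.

Simulating and comparing each generation to the original:
Gen 0 (original, given above): 8 live cells
Gen 1: 6 live cells, differs from original
Gen 2: 8 live cells, MATCHES original -> period = 2

Answer: 2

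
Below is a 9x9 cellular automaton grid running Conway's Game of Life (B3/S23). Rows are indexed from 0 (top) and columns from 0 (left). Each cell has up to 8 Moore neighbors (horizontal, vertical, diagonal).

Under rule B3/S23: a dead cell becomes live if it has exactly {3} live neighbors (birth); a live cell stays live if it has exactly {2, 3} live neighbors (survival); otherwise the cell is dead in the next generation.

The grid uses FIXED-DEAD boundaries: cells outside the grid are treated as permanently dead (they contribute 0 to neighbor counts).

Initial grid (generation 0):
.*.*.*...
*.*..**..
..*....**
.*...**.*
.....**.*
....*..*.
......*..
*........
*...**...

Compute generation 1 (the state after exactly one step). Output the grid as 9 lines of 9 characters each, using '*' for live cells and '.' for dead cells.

Answer: .**.***..
..******.
..*.....*
.....*..*
....*...*
.......*.
.........
.....*...
.........

Derivation:
Simulating step by step:
Generation 0 (given above): 24 live cells
Generation 1: 19 live cells
(generation 1 grid is the final answer)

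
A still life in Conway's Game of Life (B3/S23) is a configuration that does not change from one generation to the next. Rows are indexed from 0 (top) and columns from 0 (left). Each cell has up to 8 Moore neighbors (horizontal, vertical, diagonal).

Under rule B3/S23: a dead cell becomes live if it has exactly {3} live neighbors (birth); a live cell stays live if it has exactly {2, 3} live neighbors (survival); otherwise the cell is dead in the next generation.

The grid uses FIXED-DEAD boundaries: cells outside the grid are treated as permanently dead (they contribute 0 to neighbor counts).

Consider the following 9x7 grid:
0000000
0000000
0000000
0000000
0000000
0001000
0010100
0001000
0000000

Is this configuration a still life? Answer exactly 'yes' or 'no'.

Answer: yes

Derivation:
Compute generation 1 and compare to generation 0 (given above):
Generation 1:
0000000
0000000
0000000
0000000
0000000
0001000
0010100
0001000
0000000
The grids are IDENTICAL -> still life.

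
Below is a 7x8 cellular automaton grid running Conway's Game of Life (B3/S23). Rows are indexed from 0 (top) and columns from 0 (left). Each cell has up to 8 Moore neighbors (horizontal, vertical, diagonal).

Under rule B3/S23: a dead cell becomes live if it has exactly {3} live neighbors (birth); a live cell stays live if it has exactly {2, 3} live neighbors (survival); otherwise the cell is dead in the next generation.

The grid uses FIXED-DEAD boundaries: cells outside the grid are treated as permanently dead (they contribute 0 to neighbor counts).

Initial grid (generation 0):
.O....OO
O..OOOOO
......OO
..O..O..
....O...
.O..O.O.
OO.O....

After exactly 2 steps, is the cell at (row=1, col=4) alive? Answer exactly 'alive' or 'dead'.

Answer: alive

Derivation:
Simulating step by step:
Generation 0 (given above): 20 live cells
Generation 1: 18 live cells
....O..O
....O...
...O...O
.....OO.
...OO...
OOOOOO..
OOO.....
Generation 2: 14 live cells
........
...OO...
....OOO.
...O.OO.
.O....O.
O....O..
O...O...

Cell (1,4) at generation 2: 1 -> alive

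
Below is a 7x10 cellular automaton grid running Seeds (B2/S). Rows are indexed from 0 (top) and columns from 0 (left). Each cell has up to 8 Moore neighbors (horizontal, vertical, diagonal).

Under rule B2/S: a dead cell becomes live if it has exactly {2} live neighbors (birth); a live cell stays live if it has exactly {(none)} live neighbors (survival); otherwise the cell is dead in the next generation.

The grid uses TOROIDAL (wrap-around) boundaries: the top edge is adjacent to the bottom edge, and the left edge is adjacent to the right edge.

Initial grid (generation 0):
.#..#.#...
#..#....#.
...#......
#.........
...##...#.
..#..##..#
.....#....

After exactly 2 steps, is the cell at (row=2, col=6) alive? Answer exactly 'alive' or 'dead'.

Simulating step by step:
Generation 0 (given above): 16 live cells
Generation 1: 27 live cells
#.##...#.#
.#...#.#.#
###.#.....
..#......#
###...##..
.......##.
####...#..
Generation 2: 8 live cells
..........
..........
.....##...
.....####.
...#......
..........
....#.....

Cell (2,6) at generation 2: 1 -> alive

Answer: alive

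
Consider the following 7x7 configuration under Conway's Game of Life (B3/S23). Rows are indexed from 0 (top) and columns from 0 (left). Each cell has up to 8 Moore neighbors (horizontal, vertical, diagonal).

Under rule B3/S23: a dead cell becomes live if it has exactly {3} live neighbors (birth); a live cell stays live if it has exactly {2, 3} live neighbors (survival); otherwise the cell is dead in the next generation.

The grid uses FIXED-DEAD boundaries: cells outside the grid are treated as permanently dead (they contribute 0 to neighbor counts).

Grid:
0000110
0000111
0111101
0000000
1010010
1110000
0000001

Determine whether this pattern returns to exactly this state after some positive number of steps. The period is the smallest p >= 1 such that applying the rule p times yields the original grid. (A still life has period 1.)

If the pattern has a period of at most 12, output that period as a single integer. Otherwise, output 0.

Answer: 0

Derivation:
Simulating and comparing each generation to the original:
Gen 0 (original, given above): 17 live cells
Gen 1: 15 live cells, differs from original
Gen 2: 15 live cells, differs from original
Gen 3: 15 live cells, differs from original
Gen 4: 17 live cells, differs from original
Gen 5: 17 live cells, differs from original
Gen 6: 16 live cells, differs from original
Gen 7: 13 live cells, differs from original
Gen 8: 12 live cells, differs from original
Gen 9: 13 live cells, differs from original
Gen 10: 14 live cells, differs from original
Gen 11: 18 live cells, differs from original
Gen 12: 14 live cells, differs from original
No period found within 12 steps.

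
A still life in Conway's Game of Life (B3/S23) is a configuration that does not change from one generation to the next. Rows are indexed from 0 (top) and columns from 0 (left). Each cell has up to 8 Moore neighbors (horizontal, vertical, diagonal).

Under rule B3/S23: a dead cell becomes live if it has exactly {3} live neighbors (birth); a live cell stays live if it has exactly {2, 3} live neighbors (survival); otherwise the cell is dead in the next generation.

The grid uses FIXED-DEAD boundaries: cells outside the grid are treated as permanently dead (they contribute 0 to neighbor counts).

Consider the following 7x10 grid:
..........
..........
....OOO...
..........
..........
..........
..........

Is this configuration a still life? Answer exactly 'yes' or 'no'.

Answer: no

Derivation:
Compute generation 1 and compare to generation 0 (given above):
Generation 1:
..........
.....O....
.....O....
.....O....
..........
..........
..........
Cell (1,5) differs: gen0=0 vs gen1=1 -> NOT a still life.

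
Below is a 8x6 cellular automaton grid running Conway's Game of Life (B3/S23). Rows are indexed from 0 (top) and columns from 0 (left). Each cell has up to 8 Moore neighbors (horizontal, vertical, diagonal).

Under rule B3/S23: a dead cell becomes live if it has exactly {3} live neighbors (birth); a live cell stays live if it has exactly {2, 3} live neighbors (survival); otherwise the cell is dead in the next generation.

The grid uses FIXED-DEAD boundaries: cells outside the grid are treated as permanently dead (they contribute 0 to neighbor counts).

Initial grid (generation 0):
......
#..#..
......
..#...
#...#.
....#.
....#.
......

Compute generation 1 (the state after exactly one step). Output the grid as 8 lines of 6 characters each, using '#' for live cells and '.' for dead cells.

Answer: ......
......
......
......
...#..
...###
......
......

Derivation:
Simulating step by step:
Generation 0 (given above): 7 live cells
Generation 1: 4 live cells
(generation 1 grid is the final answer)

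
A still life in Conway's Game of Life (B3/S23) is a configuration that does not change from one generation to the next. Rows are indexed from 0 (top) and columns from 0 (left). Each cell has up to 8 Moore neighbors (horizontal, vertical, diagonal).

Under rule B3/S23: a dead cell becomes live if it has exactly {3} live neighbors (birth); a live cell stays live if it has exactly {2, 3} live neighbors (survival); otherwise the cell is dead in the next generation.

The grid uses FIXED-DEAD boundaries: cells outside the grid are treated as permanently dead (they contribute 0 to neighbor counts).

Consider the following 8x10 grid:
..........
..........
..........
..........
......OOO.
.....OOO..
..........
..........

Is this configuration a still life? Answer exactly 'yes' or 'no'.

Answer: no

Derivation:
Compute generation 1 and compare to generation 0 (given above):
Generation 1:
..........
..........
..........
.......O..
.....O..O.
.....O..O.
......O...
..........
Cell (3,7) differs: gen0=0 vs gen1=1 -> NOT a still life.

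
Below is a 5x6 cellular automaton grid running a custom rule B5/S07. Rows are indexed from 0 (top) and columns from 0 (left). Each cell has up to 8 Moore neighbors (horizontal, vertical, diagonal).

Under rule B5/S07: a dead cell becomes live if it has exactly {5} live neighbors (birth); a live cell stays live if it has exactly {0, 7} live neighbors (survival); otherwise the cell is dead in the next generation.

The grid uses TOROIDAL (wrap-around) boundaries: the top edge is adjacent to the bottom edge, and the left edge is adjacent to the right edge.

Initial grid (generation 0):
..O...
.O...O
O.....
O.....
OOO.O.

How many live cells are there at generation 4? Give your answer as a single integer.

Simulating step by step:
Generation 0 (given above): 9 live cells
Generation 1: 3 live cells
.O....
......
......
.O....
....O.
Generation 2: 3 live cells
.O....
......
......
.O....
....O.
Generation 3: 3 live cells
.O....
......
......
.O....
....O.
Generation 4: 3 live cells
.O....
......
......
.O....
....O.
Population at generation 4: 3

Answer: 3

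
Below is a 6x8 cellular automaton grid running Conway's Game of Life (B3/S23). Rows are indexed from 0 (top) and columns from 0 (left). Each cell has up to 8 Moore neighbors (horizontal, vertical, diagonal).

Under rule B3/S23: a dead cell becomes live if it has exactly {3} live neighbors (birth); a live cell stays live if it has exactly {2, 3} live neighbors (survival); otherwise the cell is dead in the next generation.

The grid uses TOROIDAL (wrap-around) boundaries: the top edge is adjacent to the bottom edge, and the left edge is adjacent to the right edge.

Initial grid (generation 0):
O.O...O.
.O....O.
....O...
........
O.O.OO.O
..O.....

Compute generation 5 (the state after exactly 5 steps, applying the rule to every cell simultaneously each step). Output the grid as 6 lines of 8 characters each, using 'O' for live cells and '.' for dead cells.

Answer: .OOOO...
.OO...O.
O.OO...O
..O...O.
........
O..OO.OO

Derivation:
Simulating step by step:
Generation 0 (given above): 12 live cells
Generation 1: 14 live cells
..O....O
.O...O.O
........
...OOO..
.O.O....
O.O..OO.
Generation 2: 18 live cells
..O..O.O
O.....O.
.....OO.
..OOO...
.O.O..O.
O.OO..OO
Generation 3: 20 live cells
..OO.O..
........
...OOOOO
..OOO.O.
OO...OO.
O..OOO..
Generation 4: 16 live cells
..OO.O..
..O.....
..O...OO
OOO.....
OO....O.
O..O...O
Generation 5: 18 live cells
(generation 5 grid is the final answer)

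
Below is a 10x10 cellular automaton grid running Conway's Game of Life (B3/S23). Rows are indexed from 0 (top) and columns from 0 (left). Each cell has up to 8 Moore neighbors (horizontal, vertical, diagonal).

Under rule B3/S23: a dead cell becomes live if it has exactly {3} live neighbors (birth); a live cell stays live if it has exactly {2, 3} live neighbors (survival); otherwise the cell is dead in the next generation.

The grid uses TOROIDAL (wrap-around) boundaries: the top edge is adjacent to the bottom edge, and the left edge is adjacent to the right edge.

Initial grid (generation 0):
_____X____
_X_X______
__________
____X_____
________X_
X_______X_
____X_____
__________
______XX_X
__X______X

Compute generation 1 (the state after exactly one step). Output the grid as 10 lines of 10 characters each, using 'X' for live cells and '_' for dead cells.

Simulating step by step:
Generation 0 (given above): 13 live cells
Generation 1: 6 live cells
(generation 1 grid is the final answer)

Answer: __X_______
__________
__________
__________
_________X
_________X
__________
__________
________X_
______X_X_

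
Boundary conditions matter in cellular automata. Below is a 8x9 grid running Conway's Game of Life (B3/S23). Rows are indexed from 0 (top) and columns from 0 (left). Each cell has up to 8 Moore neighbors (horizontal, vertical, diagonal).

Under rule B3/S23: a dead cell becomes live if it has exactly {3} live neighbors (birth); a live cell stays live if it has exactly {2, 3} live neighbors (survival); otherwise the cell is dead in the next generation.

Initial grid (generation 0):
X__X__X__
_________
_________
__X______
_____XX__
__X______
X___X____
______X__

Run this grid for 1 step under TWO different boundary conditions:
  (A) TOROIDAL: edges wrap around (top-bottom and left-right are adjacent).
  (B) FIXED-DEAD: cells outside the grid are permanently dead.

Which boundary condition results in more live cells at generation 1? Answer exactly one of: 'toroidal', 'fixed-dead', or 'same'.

Answer: toroidal

Derivation:
Under TOROIDAL boundary, generation 1:
_________
_________
_________
_________
_________
_____X___
_________
_____X___
Population = 2

Under FIXED-DEAD boundary, generation 1:
_________
_________
_________
_________
_________
_____X___
_________
_________
Population = 1

Comparison: toroidal=2, fixed-dead=1 -> toroidal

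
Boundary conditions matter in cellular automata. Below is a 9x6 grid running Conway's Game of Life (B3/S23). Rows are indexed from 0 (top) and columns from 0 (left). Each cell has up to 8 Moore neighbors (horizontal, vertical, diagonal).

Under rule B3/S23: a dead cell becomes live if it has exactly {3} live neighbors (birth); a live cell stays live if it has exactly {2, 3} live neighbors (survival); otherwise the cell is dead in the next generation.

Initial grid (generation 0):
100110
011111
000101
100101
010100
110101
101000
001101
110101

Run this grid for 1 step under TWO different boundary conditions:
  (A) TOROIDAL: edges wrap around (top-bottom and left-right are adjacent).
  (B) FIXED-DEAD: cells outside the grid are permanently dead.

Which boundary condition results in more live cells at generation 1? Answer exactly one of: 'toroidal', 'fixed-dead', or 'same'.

Under TOROIDAL boundary, generation 1:
000000
010000
010000
100101
010100
000111
000000
000101
010000
Population = 13

Under FIXED-DEAD boundary, generation 1:
010001
010001
010001
000100
010100
100110
100000
100100
010100
Population = 17

Comparison: toroidal=13, fixed-dead=17 -> fixed-dead

Answer: fixed-dead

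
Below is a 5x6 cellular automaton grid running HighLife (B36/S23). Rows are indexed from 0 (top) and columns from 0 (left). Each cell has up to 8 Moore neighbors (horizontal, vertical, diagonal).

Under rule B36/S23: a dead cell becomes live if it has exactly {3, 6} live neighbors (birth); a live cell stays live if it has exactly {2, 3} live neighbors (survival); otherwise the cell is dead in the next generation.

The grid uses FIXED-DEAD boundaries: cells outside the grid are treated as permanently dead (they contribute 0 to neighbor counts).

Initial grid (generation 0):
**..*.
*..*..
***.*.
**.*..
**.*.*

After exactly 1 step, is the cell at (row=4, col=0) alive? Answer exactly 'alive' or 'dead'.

Simulating step by step:
Generation 0 (given above): 16 live cells
Generation 1: 11 live cells
**....
.*.**.
....*.
..**..
**..*.

Cell (4,0) at generation 1: 1 -> alive

Answer: alive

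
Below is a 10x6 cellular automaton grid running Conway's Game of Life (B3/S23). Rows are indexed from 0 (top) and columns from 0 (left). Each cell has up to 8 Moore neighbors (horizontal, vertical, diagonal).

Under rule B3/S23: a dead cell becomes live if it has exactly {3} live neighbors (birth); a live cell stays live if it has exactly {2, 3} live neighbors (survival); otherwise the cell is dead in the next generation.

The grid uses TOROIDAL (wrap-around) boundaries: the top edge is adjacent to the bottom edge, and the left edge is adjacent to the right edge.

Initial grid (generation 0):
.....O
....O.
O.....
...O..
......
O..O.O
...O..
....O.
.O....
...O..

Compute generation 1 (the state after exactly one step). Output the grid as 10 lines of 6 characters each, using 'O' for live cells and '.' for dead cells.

Answer: ....O.
.....O
......
......
....O.
....O.
...O.O
......
......
......

Derivation:
Simulating step by step:
Generation 0 (given above): 11 live cells
Generation 1: 6 live cells
(generation 1 grid is the final answer)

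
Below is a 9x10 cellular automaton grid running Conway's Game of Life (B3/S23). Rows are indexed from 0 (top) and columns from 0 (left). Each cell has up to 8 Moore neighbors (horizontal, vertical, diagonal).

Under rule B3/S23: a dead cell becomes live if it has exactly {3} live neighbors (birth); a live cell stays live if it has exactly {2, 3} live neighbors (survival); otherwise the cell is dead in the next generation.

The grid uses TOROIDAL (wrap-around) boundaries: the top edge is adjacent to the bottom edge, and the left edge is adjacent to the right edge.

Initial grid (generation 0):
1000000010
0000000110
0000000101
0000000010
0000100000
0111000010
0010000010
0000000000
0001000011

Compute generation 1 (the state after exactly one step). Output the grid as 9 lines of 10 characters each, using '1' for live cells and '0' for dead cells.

Simulating step by step:
Generation 0 (given above): 17 live cells
Generation 1: 16 live cells
(generation 1 grid is the final answer)

Answer: 0000000000
0000000100
0000000101
0000000010
0011000000
0111000000
0111000000
0000000011
0000000011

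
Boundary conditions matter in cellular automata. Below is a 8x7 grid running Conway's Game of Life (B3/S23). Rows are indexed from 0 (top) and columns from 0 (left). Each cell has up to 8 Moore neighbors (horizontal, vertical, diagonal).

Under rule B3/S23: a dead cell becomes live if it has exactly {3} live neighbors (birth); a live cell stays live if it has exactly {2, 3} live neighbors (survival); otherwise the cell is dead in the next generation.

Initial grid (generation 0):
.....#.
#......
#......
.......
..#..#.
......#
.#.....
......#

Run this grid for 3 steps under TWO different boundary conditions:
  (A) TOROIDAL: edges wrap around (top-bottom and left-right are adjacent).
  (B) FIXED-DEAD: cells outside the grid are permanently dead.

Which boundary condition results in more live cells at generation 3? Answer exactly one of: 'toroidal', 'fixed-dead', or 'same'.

Under TOROIDAL boundary, generation 3:
.......
.......
.......
.......
.......
.......
.......
.......
Population = 0

Under FIXED-DEAD boundary, generation 3:
.......
.......
.......
.......
.......
.......
.......
.......
Population = 0

Comparison: toroidal=0, fixed-dead=0 -> same

Answer: same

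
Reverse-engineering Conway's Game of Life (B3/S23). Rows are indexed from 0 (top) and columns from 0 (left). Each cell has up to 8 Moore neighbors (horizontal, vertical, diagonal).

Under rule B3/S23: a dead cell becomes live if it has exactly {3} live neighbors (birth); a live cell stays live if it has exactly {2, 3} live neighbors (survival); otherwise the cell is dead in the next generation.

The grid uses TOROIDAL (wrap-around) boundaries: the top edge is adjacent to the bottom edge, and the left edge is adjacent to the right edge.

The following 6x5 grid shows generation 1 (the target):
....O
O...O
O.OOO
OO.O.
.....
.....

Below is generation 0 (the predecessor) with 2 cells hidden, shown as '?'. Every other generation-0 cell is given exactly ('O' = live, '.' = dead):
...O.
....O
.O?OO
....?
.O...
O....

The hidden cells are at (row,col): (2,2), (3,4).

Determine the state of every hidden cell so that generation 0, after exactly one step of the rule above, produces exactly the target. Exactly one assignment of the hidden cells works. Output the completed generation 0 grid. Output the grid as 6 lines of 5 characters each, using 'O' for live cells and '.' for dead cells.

Answer: ...O.
....O
.OOOO
.....
.O...
O....

Derivation:
Hidden generation-0 cells (in order): (2,2), (3,4).
A hidden cell only influences target cells in its own 3x3 neighborhood. Try each of the 2^2 = 4 assignments, step the completed generation 0 forward once under B3/S23, and compare with the target:
  (2,2)=. (3,4)=. -> step gives (1,2)='O' but target has '.' -> reject
  (2,2)=. (3,4)=O -> step gives (1,2)='O' but target has '.' -> reject
  (2,2)=O (3,4)=. -> step reproduces the target at every cell -> ACCEPT
  (2,2)=O (3,4)=O -> step gives (2,0)='.' but target has 'O' -> reject
Unique solution: (2,2)=live, (3,4)=dead.
Check: live-neighbor counts of every cell in the completed generation 0:
21113
32453
31232
33432
21101
12212
Applying B3/S23 to generation 0 with these counts gives:
....O
O...O
O.OOO
OO.O.
.....
.....
which matches the target exactly.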